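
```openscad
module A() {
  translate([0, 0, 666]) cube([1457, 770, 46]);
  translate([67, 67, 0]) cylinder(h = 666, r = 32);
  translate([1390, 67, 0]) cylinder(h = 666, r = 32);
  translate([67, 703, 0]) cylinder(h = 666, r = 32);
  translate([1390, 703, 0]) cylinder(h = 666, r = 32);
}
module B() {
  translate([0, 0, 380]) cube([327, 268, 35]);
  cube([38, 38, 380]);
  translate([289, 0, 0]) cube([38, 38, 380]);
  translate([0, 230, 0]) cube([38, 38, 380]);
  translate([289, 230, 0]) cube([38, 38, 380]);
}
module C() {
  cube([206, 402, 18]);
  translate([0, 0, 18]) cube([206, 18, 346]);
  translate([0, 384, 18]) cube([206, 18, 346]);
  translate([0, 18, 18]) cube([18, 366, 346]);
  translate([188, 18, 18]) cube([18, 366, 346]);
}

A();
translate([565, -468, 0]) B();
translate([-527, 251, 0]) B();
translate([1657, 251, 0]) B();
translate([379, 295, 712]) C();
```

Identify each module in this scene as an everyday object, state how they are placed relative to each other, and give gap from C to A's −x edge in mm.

A is a table. B is a stool. C is an open box. Three stools sit around the table at the −y, −x, +x sides. The open box is on top of the table. The gap from the open box to the table's −x edge is 379 mm.

The open box's min-x is at 379; the table's min-x is 0; gap = 379 mm.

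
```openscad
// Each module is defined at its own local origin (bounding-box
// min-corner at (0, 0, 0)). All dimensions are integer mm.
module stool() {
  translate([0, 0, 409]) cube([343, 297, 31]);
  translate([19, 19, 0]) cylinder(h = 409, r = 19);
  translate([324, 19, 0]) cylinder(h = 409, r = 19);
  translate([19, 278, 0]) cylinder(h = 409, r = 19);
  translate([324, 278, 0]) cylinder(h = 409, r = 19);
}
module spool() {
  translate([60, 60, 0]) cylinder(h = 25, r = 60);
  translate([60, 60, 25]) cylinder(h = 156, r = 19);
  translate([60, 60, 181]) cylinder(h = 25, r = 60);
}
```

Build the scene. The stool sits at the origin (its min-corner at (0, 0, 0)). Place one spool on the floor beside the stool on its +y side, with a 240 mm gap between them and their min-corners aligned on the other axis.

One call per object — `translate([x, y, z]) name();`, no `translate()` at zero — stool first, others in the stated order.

stool();
translate([0, 537, 0]) spool();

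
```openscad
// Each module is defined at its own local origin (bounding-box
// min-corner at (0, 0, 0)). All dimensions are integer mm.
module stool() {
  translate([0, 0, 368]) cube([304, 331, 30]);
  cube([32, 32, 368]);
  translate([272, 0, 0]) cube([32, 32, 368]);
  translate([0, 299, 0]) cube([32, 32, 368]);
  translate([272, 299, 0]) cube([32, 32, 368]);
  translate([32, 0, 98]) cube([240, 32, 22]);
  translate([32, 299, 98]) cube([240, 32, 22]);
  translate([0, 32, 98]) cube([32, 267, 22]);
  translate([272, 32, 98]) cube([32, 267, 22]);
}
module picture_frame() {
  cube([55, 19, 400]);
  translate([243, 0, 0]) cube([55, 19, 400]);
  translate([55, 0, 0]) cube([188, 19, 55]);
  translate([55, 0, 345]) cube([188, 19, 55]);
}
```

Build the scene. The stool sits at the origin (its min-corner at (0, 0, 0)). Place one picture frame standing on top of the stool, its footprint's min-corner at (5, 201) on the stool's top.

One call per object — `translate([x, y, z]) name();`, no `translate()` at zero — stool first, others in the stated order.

stool();
translate([5, 201, 398]) picture_frame();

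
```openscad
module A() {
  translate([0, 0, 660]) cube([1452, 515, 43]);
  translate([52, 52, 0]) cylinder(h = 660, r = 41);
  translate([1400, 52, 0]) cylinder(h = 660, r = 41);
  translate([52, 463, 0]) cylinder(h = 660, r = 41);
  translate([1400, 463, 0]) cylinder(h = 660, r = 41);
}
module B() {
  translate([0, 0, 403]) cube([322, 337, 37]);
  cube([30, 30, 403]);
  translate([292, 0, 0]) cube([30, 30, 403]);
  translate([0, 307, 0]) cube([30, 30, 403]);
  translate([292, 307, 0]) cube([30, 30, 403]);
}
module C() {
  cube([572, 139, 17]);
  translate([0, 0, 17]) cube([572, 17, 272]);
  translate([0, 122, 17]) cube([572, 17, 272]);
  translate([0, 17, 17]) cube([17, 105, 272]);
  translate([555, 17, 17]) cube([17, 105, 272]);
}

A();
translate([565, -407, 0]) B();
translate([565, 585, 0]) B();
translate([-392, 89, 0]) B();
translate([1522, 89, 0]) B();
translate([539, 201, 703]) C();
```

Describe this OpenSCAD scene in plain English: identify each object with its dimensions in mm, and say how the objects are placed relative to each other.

A is a table: top 1452 mm (x) × 515 mm (y), 43 mm thick, upper face at z = 703 mm, on four round legs of 82 mm diameter, each leg's bounding box inset 11 mm from the nearest pair of top edges, running from z = 0 to the bottom of the top.

B is a four-legged stool. The seat is a 322×337×37 mm slab whose top surface is at z = 440 mm; four square legs, each 30×30 mm in cross-section, run from the floor (z = 0) to the underside of the seat, each flush with a corner of the seat.

C is an open-topped rectangular box: outside dimensions 572×139×289 mm, with a uniform wall and base thickness of 17 mm. The base is a full 572×139 slab on the floor; four walls sit on top of the base. The front and back walls (the −y and +y sides) span the full width; the two side walls fit between them.

Four stools sit around the table at the −y, +y, −x, +x sides. The open box is on top of the table.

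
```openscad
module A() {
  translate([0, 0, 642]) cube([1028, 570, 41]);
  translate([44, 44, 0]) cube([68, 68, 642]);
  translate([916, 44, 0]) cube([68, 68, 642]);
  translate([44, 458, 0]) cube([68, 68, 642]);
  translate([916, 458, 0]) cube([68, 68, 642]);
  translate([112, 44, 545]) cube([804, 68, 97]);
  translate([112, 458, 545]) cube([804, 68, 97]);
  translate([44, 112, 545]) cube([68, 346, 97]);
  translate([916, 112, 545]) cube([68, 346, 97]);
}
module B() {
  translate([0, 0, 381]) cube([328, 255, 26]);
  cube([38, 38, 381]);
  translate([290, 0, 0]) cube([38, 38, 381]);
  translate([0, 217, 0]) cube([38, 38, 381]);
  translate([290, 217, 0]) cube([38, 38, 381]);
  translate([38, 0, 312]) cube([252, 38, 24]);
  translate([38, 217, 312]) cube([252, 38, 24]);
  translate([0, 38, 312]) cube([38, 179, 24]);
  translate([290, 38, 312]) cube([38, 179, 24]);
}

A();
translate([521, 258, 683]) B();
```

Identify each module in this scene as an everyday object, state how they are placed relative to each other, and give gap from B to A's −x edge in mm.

A is a table. B is a stool. The stool is on top of the table. The gap from the stool to the table's −x edge is 521 mm.

The stool's min-x is at 521; the table's min-x is 0; gap = 521 mm.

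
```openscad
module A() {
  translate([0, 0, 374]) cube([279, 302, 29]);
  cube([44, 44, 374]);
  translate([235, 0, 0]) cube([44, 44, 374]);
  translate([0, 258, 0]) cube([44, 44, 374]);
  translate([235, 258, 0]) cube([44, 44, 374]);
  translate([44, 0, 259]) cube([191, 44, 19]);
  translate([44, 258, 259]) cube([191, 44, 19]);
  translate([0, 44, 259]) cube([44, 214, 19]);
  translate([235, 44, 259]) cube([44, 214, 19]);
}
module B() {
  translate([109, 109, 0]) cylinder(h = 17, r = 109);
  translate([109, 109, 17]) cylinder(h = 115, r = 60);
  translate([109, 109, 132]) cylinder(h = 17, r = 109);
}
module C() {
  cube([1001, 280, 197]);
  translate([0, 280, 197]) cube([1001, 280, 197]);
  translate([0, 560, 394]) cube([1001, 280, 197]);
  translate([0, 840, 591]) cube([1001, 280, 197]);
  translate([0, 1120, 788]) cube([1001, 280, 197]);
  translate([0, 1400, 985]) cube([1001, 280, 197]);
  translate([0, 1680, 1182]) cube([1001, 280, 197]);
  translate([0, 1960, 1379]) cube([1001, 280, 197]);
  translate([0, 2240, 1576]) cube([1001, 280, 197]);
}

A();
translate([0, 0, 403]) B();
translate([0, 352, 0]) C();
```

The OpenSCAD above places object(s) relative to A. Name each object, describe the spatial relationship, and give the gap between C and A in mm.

A is a stool. B is a spool. C is a staircase. The spool is on top of the stool. The staircase is on the floor beside the stool on its +y side. The gap between the staircase and the stool is 50 mm.

The staircase's nearest face is 50 mm from the stool's +y face.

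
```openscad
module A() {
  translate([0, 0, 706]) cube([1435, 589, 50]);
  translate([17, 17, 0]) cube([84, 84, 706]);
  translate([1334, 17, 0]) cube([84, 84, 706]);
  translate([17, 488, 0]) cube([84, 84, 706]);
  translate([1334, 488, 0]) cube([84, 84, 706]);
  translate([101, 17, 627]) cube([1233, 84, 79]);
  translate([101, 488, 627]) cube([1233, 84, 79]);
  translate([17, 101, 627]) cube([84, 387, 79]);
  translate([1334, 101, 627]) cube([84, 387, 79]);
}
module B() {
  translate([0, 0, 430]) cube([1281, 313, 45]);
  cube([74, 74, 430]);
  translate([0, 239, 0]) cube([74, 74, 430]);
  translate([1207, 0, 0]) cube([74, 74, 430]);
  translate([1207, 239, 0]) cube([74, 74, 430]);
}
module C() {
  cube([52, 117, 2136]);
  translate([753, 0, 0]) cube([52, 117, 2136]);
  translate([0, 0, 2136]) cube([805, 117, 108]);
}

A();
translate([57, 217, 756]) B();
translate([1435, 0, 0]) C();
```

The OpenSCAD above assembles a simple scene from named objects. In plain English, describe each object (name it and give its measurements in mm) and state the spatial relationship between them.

A is a rectangular dining table. The top is 1435×589×50 mm with its upper surface at z = 756 mm. It stands on four 84×84 mm square legs, each inset 17 mm from the nearest pair of top edges, running from the floor to the underside of the top. Four apron rails, 84 mm thick and 79 mm tall, run between adjacent legs with their top edges flush with the underside of the top and their outer faces flush with the legs' outer faces.

B is a long wooden bench with a 1281 mm (x) × 313 mm (y) seat, 45 mm thick, its top surface 475 mm above the floor. Four 74 mm square legs at the seat corners, flush with the edges, run from z = 0 to the seat underside.

C is a rectangular door frame: two vertical jambs of 52×117 mm section, 2136 mm tall, with a clear opening 701 mm wide between their inner faces. A header 108 mm tall and 117 mm deep lies on top of the jambs and spans the full outside width.

The bench is on top of the table. The door frame is against the table's +x side, with their −y faces flush.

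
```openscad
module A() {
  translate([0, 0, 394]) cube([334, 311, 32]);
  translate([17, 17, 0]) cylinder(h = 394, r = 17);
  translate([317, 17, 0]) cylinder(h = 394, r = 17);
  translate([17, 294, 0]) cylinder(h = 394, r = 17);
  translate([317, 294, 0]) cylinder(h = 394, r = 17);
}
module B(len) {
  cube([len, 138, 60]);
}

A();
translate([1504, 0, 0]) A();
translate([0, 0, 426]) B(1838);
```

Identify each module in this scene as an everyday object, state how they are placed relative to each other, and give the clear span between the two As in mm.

Second stool starts at x = 1504; first ends at x = 334; clear span = 1504 − 334 = 1170 mm.

A is a stool. B is a beam. A beam spans the tops of two stools. The clear span between the two stools is 1170 mm.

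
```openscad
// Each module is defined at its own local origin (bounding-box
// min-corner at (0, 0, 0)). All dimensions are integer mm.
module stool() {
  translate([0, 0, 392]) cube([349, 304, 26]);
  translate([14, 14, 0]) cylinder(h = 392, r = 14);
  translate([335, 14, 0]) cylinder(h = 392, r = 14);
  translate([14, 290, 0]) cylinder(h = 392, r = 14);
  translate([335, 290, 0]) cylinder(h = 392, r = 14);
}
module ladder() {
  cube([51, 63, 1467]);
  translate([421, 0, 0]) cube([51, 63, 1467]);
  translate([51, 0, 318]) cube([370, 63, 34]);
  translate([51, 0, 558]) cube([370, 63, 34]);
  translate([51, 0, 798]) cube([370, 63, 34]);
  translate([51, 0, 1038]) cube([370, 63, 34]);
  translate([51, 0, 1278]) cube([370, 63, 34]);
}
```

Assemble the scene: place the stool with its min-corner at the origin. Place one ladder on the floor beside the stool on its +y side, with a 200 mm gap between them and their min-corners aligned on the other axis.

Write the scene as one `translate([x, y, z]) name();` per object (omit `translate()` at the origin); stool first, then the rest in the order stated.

stool();
translate([0, 504, 0]) ladder();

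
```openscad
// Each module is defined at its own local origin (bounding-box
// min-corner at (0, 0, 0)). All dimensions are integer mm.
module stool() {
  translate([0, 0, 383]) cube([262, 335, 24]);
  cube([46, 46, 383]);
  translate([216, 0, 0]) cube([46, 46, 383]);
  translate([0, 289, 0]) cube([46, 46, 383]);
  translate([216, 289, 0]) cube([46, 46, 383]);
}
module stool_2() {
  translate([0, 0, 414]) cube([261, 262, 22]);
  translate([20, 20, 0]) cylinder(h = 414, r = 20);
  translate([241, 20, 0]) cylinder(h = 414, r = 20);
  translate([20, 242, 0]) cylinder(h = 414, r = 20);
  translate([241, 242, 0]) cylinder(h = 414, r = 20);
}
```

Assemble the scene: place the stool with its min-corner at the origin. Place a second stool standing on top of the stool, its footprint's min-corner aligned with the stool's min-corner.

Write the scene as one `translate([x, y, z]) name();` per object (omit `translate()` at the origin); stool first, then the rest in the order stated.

stool();
translate([0, 0, 407]) stool_2();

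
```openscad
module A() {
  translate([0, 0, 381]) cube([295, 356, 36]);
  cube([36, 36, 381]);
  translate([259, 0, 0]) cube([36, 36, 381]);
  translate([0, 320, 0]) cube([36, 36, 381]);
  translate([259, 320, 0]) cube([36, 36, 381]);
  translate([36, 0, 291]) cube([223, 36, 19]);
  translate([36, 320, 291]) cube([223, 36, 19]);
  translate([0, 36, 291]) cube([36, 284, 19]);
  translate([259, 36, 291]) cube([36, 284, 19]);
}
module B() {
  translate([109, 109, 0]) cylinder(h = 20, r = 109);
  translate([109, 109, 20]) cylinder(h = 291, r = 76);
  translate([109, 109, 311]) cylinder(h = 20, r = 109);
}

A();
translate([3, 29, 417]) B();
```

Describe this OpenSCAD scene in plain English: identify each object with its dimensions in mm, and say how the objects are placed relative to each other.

A is a four-legged stool. The seat is a 295×356×36 mm slab whose top surface is at z = 417 mm; four square legs, each 36×36 mm in cross-section, run from the floor (z = 0) to the underside of the seat, each flush with a corner of the seat. Four stretchers, 36 mm wide and 19 mm tall, connect adjacent legs with their undersides at z = 291 mm, each running between the inner faces of the legs it joins and aligned with the legs' outer faces on the other axis.

B is a spool: two coaxial disc flanges of radius 109 mm and thickness 20 mm, joined by a core cylinder of radius 76 mm and height 291 mm. The lower flange rests on z = 0 and the three cylinders share a vertical axis.

The spool is on top of the stool.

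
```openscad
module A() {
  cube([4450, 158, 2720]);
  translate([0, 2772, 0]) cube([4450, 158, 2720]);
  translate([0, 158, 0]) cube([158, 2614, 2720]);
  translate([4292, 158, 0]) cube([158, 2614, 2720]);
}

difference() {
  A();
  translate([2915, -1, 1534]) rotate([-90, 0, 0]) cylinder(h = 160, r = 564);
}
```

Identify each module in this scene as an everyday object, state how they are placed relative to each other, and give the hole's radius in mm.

A is a house frame. The house frame has a circular hole through its front wall. The hole's radius is 564 mm.

The subtracted cylinder has r = 564 mm.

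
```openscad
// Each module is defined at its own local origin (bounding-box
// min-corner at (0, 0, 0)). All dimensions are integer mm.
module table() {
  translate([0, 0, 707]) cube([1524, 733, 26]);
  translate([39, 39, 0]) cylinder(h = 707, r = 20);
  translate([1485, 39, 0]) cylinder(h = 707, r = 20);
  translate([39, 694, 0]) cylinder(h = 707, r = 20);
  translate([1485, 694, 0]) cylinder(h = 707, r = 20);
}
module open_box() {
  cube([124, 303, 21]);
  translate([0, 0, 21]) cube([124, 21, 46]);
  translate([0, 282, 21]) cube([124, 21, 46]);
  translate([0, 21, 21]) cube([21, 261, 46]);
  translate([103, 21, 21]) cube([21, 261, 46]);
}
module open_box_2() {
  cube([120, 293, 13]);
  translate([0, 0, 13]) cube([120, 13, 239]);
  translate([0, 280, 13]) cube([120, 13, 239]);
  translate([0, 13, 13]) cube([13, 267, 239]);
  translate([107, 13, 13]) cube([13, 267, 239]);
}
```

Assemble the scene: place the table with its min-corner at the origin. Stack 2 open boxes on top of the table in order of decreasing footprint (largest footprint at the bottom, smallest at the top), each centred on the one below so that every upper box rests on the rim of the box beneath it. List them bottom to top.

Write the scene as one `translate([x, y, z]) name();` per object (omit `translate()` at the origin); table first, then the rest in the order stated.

table();
translate([700, 215, 733]) open_box();
translate([702, 220, 800]) open_box_2();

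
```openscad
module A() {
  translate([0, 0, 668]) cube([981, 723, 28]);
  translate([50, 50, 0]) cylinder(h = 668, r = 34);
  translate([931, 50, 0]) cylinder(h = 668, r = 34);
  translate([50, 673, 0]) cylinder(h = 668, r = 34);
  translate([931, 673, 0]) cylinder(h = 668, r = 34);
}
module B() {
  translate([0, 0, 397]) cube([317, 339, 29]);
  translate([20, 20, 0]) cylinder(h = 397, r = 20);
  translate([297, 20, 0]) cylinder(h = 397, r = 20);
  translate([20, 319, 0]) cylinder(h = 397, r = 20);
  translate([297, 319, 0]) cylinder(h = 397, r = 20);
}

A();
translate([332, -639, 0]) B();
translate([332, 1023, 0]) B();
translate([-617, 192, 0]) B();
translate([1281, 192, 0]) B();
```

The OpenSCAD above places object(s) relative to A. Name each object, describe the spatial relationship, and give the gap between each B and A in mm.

Each stool's nearest face is 300 mm from the table's bounding box.

A is a table. B is a stool. Four stools sit around the table at the −y, +y, −x, +x sides. The gap between each stool and the table is 300 mm.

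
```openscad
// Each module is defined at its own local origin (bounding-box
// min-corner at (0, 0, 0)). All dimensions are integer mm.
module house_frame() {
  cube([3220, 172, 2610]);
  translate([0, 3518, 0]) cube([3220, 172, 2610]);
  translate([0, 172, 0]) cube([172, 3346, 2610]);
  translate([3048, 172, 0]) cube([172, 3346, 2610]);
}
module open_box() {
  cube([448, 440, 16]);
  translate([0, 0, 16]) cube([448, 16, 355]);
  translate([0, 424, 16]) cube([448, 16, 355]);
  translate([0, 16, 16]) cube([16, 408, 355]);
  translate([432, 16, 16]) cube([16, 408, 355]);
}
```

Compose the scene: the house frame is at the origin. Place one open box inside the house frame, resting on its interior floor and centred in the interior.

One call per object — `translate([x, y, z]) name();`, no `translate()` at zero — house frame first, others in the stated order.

house_frame();
translate([1386, 1625, 0]) open_box();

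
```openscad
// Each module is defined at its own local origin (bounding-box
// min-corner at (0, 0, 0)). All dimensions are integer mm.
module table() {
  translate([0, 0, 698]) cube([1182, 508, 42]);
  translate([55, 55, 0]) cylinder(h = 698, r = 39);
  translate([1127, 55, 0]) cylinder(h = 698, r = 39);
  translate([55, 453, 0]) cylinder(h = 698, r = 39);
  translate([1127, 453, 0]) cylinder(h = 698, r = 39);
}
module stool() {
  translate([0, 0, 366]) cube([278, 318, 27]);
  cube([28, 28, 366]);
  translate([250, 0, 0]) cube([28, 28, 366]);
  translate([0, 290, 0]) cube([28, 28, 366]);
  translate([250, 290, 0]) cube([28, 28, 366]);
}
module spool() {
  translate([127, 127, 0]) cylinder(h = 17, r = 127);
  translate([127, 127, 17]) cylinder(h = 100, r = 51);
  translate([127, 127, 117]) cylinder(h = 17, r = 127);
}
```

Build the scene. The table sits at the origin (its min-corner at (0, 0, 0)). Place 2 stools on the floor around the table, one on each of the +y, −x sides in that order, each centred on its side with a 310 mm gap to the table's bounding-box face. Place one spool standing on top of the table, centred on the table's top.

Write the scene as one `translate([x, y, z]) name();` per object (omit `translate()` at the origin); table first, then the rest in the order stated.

table();
translate([452, 818, 0]) stool();
translate([-588, 95, 0]) stool();
translate([464, 127, 740]) spool();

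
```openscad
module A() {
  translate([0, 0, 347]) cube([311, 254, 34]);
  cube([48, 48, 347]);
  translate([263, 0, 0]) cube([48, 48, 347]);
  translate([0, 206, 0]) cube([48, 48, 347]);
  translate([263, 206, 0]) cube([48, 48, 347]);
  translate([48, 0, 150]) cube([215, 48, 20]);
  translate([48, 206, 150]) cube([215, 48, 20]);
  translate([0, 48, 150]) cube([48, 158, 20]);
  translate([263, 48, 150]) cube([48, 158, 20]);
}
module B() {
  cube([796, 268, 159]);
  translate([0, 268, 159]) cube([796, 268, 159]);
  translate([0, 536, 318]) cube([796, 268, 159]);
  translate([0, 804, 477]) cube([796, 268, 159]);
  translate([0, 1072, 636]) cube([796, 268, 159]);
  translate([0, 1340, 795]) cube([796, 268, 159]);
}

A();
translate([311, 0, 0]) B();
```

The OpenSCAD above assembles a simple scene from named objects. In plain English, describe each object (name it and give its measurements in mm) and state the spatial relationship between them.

A is a simple wooden stool: a rectangular seat 311 mm (x) by 254 mm (y), 34 mm thick, top face at z = 381 mm, on four square legs, each 48×48 mm in cross-section. The legs rest on z = 0, each flush with a corner of the seat. Four stretchers, 48 mm wide and 20 mm tall, connect adjacent legs with their undersides at z = 150 mm, each running between the inner faces of the legs it joins and aligned with the legs' outer faces on the other axis.

B is a run of 6 identical solid stair steps. Each tread is 796×268 mm and each step block is 159 mm high. Step 1 rests on the floor; step k is offset from step 1 by (k−1)×268 mm in y and (k−1)×159 mm in z.

The staircase is against the stool's +x side, with their −y faces flush.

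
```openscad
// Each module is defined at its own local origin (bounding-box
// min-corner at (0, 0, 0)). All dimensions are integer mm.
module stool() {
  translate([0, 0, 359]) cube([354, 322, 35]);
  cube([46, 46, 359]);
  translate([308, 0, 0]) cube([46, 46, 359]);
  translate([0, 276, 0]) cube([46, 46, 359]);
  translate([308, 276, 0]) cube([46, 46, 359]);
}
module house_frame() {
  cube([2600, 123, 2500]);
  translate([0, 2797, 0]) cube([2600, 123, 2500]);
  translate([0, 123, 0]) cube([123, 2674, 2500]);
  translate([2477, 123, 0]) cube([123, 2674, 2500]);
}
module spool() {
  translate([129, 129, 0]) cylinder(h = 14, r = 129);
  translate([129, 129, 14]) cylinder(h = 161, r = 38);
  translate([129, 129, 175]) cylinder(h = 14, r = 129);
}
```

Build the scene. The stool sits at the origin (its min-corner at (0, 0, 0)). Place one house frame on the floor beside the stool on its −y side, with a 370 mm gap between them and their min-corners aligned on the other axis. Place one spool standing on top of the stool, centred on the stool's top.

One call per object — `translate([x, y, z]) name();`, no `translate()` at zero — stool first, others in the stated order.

stool();
translate([0, -3290, 0]) house_frame();
translate([48, 32, 394]) spool();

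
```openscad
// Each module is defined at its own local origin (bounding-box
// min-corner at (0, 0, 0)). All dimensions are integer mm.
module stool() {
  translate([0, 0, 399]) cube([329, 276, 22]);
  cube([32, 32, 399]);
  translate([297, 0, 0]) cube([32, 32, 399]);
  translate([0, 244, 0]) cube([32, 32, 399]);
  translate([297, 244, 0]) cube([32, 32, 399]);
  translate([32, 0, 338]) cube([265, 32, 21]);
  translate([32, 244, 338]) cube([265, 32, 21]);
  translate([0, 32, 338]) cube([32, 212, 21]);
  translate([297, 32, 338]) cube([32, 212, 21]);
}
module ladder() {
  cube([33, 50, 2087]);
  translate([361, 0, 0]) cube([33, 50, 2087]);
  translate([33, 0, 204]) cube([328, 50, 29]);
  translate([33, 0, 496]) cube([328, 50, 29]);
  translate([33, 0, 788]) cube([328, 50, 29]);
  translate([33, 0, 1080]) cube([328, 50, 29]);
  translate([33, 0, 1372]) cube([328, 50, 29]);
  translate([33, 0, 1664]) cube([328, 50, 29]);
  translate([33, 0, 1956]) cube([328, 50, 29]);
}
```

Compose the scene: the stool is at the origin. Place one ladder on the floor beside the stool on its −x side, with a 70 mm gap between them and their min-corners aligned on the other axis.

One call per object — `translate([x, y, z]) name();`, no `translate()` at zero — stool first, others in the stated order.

stool();
translate([-464, 0, 0]) ladder();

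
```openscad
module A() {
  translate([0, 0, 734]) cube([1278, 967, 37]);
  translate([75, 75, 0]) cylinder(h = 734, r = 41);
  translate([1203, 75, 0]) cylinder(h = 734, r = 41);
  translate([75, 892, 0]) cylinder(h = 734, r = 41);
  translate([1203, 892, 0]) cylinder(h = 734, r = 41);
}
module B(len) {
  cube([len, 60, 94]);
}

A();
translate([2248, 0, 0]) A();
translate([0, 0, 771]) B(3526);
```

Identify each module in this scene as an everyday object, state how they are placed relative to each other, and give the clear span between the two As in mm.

A is a table. B is a beam. A beam spans the tops of two tables. The clear span between the two tables is 970 mm.

Second table starts at x = 2248; first ends at x = 1278; clear span = 2248 − 1278 = 970 mm.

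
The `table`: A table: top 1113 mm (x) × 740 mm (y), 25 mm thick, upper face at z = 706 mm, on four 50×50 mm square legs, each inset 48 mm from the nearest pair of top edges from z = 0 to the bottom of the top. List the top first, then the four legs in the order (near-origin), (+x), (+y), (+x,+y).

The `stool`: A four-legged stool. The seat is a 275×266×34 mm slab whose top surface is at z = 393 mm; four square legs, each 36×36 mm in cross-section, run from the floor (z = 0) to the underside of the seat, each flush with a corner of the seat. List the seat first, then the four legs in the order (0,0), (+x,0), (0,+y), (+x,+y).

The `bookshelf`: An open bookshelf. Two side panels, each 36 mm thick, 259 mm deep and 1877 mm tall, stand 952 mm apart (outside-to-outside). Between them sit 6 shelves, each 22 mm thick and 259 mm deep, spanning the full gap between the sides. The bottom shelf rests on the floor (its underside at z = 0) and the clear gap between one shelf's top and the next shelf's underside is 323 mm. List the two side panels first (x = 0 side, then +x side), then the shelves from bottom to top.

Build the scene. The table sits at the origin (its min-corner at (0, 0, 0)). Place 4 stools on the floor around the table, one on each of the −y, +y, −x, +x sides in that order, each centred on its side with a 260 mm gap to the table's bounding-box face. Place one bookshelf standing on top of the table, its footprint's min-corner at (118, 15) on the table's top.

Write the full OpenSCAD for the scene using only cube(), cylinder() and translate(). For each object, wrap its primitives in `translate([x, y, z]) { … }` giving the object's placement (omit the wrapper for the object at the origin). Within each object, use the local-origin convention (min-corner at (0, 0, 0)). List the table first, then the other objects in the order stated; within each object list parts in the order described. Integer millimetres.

translate([0, 0, 681]) cube([1113, 740, 25]);
translate([48, 48, 0]) cube([50, 50, 681]);
translate([1015, 48, 0]) cube([50, 50, 681]);
translate([48, 642, 0]) cube([50, 50, 681]);
translate([1015, 642, 0]) cube([50, 50, 681]);
translate([419, -526, 0]) {
  translate([0, 0, 359]) cube([275, 266, 34]);
  cube([36, 36, 359]);
  translate([239, 0, 0]) cube([36, 36, 359]);
  translate([0, 230, 0]) cube([36, 36, 359]);
  translate([239, 230, 0]) cube([36, 36, 359]);
}
translate([419, 1000, 0]) {
  translate([0, 0, 359]) cube([275, 266, 34]);
  cube([36, 36, 359]);
  translate([239, 0, 0]) cube([36, 36, 359]);
  translate([0, 230, 0]) cube([36, 36, 359]);
  translate([239, 230, 0]) cube([36, 36, 359]);
}
translate([-535, 237, 0]) {
  translate([0, 0, 359]) cube([275, 266, 34]);
  cube([36, 36, 359]);
  translate([239, 0, 0]) cube([36, 36, 359]);
  translate([0, 230, 0]) cube([36, 36, 359]);
  translate([239, 230, 0]) cube([36, 36, 359]);
}
translate([1373, 237, 0]) {
  translate([0, 0, 359]) cube([275, 266, 34]);
  cube([36, 36, 359]);
  translate([239, 0, 0]) cube([36, 36, 359]);
  translate([0, 230, 0]) cube([36, 36, 359]);
  translate([239, 230, 0]) cube([36, 36, 359]);
}
translate([118, 15, 706]) {
  cube([36, 259, 1877]);
  translate([916, 0, 0]) cube([36, 259, 1877]);
  translate([36, 0, 0]) cube([880, 259, 22]);
  translate([36, 0, 345]) cube([880, 259, 22]);
  translate([36, 0, 690]) cube([880, 259, 22]);
  translate([36, 0, 1035]) cube([880, 259, 22]);
  translate([36, 0, 1380]) cube([880, 259, 22]);
  translate([36, 0, 1725]) cube([880, 259, 22]);
}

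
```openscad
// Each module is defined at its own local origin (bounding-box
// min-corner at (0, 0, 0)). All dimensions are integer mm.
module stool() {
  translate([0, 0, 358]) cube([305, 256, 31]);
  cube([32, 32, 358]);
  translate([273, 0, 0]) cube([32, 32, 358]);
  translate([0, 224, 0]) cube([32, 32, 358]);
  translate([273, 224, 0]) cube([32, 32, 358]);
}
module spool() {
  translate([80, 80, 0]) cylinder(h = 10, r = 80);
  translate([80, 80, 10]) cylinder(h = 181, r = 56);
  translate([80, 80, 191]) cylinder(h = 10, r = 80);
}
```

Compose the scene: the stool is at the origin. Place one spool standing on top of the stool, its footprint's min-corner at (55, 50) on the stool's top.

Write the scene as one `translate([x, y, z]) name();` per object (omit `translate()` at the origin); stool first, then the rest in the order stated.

stool();
translate([55, 50, 389]) spool();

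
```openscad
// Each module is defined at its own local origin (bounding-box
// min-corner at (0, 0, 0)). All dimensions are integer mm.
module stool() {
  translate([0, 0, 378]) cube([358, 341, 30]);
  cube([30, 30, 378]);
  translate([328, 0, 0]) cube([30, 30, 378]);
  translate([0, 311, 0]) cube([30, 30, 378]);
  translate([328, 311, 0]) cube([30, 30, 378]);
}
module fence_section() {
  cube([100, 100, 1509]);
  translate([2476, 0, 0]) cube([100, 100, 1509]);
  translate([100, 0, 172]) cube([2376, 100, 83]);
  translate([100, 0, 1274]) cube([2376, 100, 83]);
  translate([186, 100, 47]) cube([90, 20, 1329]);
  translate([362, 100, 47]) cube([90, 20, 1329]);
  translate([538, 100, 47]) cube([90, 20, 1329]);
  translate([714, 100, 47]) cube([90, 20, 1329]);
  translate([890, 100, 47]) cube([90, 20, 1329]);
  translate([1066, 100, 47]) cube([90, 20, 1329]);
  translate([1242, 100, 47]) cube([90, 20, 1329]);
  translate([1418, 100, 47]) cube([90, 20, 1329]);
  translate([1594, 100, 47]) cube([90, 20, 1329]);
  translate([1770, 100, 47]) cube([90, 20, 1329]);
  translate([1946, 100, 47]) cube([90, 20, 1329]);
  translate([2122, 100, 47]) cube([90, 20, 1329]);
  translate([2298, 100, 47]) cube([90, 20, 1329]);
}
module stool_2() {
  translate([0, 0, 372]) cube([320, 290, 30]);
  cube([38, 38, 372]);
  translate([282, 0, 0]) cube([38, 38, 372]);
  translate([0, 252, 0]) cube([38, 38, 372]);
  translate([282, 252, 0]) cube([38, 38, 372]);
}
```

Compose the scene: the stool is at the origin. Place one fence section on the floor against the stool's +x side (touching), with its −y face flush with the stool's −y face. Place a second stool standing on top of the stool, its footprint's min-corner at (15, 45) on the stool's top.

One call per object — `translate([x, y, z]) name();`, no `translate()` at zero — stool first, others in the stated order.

stool();
translate([358, 0, 0]) fence_section();
translate([15, 45, 408]) stool_2();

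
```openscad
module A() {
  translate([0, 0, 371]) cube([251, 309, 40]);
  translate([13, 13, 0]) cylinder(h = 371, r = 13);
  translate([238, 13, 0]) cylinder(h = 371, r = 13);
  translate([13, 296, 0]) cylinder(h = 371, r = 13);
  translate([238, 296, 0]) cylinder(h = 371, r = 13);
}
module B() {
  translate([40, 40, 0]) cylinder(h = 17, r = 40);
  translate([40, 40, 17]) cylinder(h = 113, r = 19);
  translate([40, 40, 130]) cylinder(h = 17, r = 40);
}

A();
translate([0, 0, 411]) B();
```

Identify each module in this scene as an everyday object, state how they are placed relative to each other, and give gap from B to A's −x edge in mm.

A is a stool. B is a spool. The spool is on top of the stool. The gap from the spool to the stool's −x edge is 0 mm.

The spool's min-x is at 0; the stool's min-x is 0; gap = 0 mm.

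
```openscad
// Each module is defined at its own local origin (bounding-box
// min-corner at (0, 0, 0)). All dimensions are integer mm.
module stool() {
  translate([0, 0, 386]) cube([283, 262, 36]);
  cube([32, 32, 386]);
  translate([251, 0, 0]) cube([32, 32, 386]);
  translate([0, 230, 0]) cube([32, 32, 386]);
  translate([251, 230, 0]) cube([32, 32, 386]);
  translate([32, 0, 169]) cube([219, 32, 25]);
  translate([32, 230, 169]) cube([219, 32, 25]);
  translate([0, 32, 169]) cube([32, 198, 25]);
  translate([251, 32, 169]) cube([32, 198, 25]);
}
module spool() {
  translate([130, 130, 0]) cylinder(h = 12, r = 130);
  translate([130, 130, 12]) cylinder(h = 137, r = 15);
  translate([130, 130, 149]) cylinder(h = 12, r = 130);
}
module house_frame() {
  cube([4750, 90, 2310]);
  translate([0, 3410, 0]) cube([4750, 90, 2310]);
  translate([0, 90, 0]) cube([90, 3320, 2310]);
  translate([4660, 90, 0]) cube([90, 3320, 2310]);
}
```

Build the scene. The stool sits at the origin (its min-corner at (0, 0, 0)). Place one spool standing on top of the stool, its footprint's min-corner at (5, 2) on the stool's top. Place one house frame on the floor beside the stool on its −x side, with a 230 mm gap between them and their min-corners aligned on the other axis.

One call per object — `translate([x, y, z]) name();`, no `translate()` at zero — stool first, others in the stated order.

stool();
translate([5, 2, 422]) spool();
translate([-4980, 0, 0]) house_frame();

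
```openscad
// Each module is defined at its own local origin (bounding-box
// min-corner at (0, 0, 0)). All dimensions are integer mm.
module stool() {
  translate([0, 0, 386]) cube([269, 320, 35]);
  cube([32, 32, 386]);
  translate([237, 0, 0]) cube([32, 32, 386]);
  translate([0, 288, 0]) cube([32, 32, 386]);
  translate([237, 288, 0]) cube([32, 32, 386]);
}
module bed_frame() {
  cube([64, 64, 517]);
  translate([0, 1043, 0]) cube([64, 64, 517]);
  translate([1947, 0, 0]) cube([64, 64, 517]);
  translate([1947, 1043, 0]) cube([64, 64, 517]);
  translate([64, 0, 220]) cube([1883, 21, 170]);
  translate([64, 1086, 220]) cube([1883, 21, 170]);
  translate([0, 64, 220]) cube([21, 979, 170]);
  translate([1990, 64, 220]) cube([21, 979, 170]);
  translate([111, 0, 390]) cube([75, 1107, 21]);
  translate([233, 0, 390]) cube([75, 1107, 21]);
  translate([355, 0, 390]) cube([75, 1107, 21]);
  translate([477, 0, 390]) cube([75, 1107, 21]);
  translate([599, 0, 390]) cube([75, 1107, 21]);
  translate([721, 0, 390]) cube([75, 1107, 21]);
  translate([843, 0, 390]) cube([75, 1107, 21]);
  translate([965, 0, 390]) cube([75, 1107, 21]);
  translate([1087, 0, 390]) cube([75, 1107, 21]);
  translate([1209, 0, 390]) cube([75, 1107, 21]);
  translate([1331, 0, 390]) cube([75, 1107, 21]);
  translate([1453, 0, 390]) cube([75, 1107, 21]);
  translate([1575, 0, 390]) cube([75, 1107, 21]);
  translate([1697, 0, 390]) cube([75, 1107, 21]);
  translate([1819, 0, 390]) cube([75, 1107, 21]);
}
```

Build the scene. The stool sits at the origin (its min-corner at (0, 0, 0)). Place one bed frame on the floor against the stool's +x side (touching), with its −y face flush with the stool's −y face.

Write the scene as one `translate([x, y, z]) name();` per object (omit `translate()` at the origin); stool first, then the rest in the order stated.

stool();
translate([269, 0, 0]) bed_frame();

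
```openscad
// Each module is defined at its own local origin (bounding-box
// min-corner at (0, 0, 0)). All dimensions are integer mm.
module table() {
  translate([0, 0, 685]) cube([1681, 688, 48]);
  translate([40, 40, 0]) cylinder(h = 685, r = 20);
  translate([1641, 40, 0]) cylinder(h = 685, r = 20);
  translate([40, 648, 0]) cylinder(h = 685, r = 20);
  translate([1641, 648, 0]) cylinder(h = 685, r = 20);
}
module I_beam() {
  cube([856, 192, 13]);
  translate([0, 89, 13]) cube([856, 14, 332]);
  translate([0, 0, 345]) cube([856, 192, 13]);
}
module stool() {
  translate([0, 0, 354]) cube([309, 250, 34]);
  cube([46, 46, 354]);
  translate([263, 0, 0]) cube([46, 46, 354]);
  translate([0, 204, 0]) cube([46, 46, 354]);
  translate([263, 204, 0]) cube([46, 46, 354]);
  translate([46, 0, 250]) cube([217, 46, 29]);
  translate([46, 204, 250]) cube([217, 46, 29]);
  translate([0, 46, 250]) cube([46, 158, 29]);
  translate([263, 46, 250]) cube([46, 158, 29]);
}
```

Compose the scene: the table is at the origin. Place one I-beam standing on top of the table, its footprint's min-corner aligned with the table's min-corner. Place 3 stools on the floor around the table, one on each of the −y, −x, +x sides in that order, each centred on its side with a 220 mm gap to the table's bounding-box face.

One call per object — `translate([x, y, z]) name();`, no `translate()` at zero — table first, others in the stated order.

table();
translate([0, 0, 733]) I_beam();
translate([686, -470, 0]) stool();
translate([-529, 219, 0]) stool();
translate([1901, 219, 0]) stool();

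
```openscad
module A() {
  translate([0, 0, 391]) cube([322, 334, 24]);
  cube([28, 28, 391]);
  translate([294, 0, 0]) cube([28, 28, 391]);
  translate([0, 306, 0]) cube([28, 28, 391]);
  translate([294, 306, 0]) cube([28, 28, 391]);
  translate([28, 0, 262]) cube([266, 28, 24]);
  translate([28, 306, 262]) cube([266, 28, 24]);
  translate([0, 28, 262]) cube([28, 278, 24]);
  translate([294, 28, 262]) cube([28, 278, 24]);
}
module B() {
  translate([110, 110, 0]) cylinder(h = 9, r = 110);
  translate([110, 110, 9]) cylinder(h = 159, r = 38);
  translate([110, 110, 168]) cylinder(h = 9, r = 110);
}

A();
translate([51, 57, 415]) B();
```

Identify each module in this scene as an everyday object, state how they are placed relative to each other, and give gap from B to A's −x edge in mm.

The spool's min-x is at 51; the stool's min-x is 0; gap = 51 mm.

A is a stool. B is a spool. The spool is on top of the stool, centred. The gap from the spool to the stool's −x edge is 51 mm.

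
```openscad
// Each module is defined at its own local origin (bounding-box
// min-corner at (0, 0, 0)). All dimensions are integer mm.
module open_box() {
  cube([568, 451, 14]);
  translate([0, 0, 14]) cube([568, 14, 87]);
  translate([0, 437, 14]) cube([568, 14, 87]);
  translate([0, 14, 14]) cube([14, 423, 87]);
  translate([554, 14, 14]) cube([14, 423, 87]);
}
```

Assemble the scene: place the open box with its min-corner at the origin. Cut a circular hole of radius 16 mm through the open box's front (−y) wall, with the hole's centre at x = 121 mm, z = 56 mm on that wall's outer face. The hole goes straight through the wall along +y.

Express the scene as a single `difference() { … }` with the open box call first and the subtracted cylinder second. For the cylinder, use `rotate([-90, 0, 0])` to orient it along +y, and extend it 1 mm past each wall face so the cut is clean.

difference() {
  open_box();
  translate([121, -1, 56]) rotate([-90, 0, 0]) cylinder(h = 16, r = 16);
}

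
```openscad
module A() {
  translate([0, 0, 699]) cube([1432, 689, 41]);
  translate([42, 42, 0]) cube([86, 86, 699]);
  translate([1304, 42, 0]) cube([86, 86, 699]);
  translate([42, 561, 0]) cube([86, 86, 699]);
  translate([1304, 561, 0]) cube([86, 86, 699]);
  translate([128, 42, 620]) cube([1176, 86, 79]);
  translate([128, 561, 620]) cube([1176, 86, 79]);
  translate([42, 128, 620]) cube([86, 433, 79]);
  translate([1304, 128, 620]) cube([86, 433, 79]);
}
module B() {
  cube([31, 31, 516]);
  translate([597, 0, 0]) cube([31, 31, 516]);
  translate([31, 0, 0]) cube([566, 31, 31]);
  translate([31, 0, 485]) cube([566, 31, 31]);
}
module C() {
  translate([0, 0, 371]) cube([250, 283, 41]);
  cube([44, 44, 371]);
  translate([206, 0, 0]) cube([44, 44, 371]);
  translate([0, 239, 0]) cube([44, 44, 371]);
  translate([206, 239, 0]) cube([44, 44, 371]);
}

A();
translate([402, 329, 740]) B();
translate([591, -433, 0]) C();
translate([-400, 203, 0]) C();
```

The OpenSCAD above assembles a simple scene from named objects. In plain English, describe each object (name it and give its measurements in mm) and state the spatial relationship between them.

A is a table: top 1432 mm (x) × 689 mm (y), 41 mm thick, upper face at z = 740 mm, on four 86×86 mm square legs, each inset 42 mm from the nearest pair of top edges, running from z = 0 to the bottom of the top. Four apron rails, 86 mm thick and 79 mm tall, run between adjacent legs with their top edges flush with the underside of the top and their outer faces flush with the legs' outer faces.

B is a rectangular picture frame lying in the x–z plane (depth along y). The opening is 566 mm wide (x) by 454 mm tall (z), surrounded by a border 31 mm wide on all four sides. The frame is 31 mm deep and is made of two full-height vertical stiles with two horizontal rails fitted between them.

C is a simple wooden stool: a rectangular seat 250 mm (x) by 283 mm (y), 41 mm thick, top face at z = 412 mm, on four square legs, each 44×44 mm in cross-section. The legs rest on z = 0, each flush with a corner of the seat.

The picture frame is on top of the table, centred. Two stools sit around the table at the −y, −x sides.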